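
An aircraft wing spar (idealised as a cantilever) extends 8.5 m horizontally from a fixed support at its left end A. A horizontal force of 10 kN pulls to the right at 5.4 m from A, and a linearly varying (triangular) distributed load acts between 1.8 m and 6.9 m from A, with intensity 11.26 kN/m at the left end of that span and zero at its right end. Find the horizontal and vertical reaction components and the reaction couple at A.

A_x = -10.00 kN, A_y = 28.71 kN, M_A = 100.5 kN·m

Resultant of the triangular load: ½ × 11.26 × 5.1 = 28.713 kN, acting at 3.5 m from A (one-third of the span from the peak).
ΣF_x = 0: A_x + 10 = 0 → A_x = -10.00 kN.
ΣF_y = 0: A_y − ½·11.26·5.1 = 0 → A_y = 28.71 kN.
ΣM about A: M_A − (½·11.26·5.1)·3.5 = 0 → M_A = 100.5 kN·m.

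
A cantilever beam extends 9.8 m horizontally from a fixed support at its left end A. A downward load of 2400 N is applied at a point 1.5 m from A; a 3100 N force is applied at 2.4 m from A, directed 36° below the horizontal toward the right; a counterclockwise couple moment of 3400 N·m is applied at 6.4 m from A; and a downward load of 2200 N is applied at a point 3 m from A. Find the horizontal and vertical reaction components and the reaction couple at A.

A_x = -2508 N, A_y = 6422 N, M_A = 11170 N·m

ΣF_x = 0: A_x + 3100·cos36° = 0 → A_x = -2508 N.
ΣF_y = 0: A_y − 2400 − 3100·sin36° − 2200 = 0 → A_y = 6422 N.
ΣM about A: M_A − 2400·1.5 − 3100·sin36°·2.4 + 3400 − 2200·3 = 0 → M_A = 11170 N·m.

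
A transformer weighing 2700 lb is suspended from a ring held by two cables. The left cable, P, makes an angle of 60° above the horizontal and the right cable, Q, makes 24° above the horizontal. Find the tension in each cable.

T_P = 2480 lb, T_Q = 1357 lb

ΣF_x = 0: −T_P·cos60° + T_Q·cos24° = 0 → T_Q = 0.547318·T_P.
ΣF_y = 0: T_P·sin60° + T_Q·sin24° = 2700.
Substitute: T_P·(0.866025 + 0.547318·0.406737) = 2700 → T_P = 2480.16 ≈ 2480 lb.
Then T_Q = 0.547318 × 2480.16 = 1357 lb.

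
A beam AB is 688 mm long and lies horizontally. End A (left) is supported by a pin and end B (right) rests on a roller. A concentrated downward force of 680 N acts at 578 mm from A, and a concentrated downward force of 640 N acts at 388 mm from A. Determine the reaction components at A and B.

Taking moments about A: B_y·688 − 680·578 − 640·388 = 0 → B_y = 641360/688 = 932.209 ≈ 932.2 N.
ΣF_y = 0: A_y + 932.209 − 680 − 640 = 0 → A_y = 387.8 N.
ΣF_x = 0: no horizontal applied forces, so A_x = 0.

A_x = 0, A_y = 387.8 N, B_y = 932.2 N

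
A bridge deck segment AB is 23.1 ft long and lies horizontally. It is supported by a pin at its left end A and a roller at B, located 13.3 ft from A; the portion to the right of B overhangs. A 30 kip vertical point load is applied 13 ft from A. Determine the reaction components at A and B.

A_x = 0, A_y = 0.6767 kip, B_y = 29.32 kip

ΣM about A: B_y·13.3 − 30·13 = 0 → B_y = 390/13.3 = 29.3233 ≈ 29.32 kip.
ΣF_y = 0: A_y + 29.3233 − 30 = 0 → A_y = 0.6767 kip.
ΣF_x = 0: no horizontal applied forces, so A_x = 0.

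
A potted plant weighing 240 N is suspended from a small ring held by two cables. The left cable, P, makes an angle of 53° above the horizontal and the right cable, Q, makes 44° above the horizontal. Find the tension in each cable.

ΣF_x = 0: −T_P·cos53° + T_Q·cos44° = 0 → T_Q = 0.836621·T_P.
ΣF_y = 0: T_P·sin53° + T_Q·sin44° = 240.
Substitute: T_P·(0.798636 + 0.836621·0.694658) = 240 → T_P = 173.938 ≈ 173.9 N.
Then T_Q = 0.836621 × 173.938 = 145.5 N.

T_P = 173.9 N, T_Q = 145.5 N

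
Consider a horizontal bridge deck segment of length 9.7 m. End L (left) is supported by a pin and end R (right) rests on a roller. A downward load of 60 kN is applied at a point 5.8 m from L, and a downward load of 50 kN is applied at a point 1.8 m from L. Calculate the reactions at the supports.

L_x = 0, L_y = 64.85 kN, R_y = 45.15 kN

Taking moments about L: R_y·9.7 − 60·5.8 − 50·1.8 = 0 → R_y = 438/9.7 = 45.1546 ≈ 45.15 kN.
ΣF_y = 0: L_y + 45.1546 − 60 − 50 = 0 → L_y = 64.85 kN.
ΣF_x = 0: no horizontal applied forces, so L_x = 0.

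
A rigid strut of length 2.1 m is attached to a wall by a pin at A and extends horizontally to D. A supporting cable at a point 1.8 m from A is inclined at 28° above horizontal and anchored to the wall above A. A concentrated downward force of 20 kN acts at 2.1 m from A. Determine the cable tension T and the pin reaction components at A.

ΣM about A: T·sin28°·1.8 − 20·2.1 = 0 → T = 42/(1.8·0.469472) = 49.7012 ≈ 49.70 kN.
ΣF_x = 0: A_x − T·cos28° = 0 → A_x = 49.7012 × 0.882948 = 43.88 kN.
ΣF_y = 0: A_y + T·sin28° − 20 = 0 → A_y = 20 − 49.7012 × 0.469472 = -3.333 kN.

T = 49.70 kN, A_x = 43.88 kN, A_y = -3.333 kN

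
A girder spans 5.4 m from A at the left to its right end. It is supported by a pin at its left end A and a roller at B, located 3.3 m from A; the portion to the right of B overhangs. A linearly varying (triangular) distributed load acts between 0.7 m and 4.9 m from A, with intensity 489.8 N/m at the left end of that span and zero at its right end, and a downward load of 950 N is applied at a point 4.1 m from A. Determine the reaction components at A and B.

A_x = 0, A_y = 143.7 N, B_y = 1835 N

Resultant of the triangular load: ½ × 489.8 × 4.2 = 1028.58 N, acting at 2.1 m from A (one-third of the span from the peak).
ΣM about A: B_y·3.3 − (½·489.8·4.2)·2.1 − 950·4.1 = 0 → B_y = 6055.018/3.3 = 1834.85 ≈ 1835 N.
ΣF_y = 0: A_y + 1834.85 − ½·489.8·4.2 − 950 = 0 → A_y = 143.7 N.
ΣF_x = 0: no horizontal applied forces, so A_x = 0.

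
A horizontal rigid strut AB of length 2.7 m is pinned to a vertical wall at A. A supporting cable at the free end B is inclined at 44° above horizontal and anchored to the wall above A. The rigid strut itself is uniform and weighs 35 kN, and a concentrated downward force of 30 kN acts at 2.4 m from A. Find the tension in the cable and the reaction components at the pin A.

T = 63.58 kN, A_x = 45.74 kN, A_y = 20.83 kN

ΣM about A: T·sin44°·2.7 − 35·1.35 − 30·2.4 = 0 → T = 119.25/(2.7·0.694658) = 63.5804 ≈ 63.58 kN.
ΣF_x = 0: A_x − T·cos44° = 0 → A_x = 63.5804 × 0.71934 = 45.74 kN.
ΣF_y = 0: A_y + T·sin44° − 35 − 30 = 0 → A_y = 65 − 63.5804 × 0.694658 = 20.83 kN.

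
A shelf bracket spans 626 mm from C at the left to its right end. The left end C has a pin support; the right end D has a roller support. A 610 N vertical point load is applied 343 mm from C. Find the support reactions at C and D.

C_x = 0, C_y = 275.8 N, D_y = 334.2 N

Taking moments about C: D_y·626 − 610·343 = 0 → D_y = 209230/626 = 334.233 ≈ 334.2 N.
ΣF_y = 0: C_y + 334.233 − 610 = 0 → C_y = 275.8 N.
ΣF_x = 0: no horizontal applied forces, so C_x = 0.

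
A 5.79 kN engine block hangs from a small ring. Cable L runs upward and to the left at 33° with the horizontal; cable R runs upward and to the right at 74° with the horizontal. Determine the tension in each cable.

ΣF_x = 0: −T_L·cos33° + T_R·cos74° = 0 → T_R = 3.04266·T_L.
ΣF_y = 0: T_L·sin33° + T_R·sin74° = 5.79.
Substitute: T_L·(0.544639 + 3.04266·0.961262) = 5.79 → T_L = 1.66886 ≈ 1.669 kN.
Then T_R = 3.04266 × 1.66886 = 5.078 kN.

T_L = 1.669 kN, T_R = 5.078 kN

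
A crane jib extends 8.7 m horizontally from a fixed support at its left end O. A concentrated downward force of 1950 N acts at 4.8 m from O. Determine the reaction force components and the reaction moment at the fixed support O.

O_x = 0, O_y = 1950 N, M_O = 9360 N·m

ΣF_x = 0: O_x = 0.
ΣF_y = 0: O_y − 1950 = 0 → O_y = 1950 N.
ΣM about O: M_O − 1950·4.8 = 0 → M_O = 9360 N·m.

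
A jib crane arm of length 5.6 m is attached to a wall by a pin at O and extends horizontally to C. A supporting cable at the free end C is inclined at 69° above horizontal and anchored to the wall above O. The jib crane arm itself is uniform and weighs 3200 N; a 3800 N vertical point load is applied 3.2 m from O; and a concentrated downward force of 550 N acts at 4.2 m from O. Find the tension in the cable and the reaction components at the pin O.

T = 4482 N, O_x = 1606 N, O_y = 3366 N

ΣM about O: T·sin69°·5.6 − 3200·2.8 − 3800·3.2 − 550·4.2 = 0 → T = 23430/(5.6·0.93358) = 4481.6 ≈ 4482 N.
ΣF_x = 0: O_x − T·cos69° = 0 → O_x = 4481.6 × 0.358368 = 1606 N.
ΣF_y = 0: O_y + T·sin69° − 3200 − 3800 − 550 = 0 → O_y = 7550 − 4481.6 × 0.93358 = 3366 N.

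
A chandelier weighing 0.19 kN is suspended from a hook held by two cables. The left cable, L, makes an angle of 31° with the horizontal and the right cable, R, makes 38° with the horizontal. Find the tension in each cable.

ΣF_x = 0: −T_L·cos31° + T_R·cos38° = 0 → T_R = 1.08776·T_L.
ΣF_y = 0: T_L·sin31° + T_R·sin38° = 0.19.
Substitute: T_L·(0.515038 + 1.08776·0.615661) = 0.19 → T_L = 0.160374 ≈ 0.1604 kN.
Then T_R = 1.08776 × 0.160374 = 0.1744 kN.

T_L = 0.1604 kN, T_R = 0.1744 kN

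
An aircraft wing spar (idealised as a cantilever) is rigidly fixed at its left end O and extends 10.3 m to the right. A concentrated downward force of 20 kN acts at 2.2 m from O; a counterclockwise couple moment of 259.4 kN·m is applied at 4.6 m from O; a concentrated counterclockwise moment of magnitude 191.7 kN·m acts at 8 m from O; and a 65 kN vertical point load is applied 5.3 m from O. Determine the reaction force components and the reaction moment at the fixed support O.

ΣF_x = 0: O_x = 0.
ΣF_y = 0: O_y − 20 − 65 = 0 → O_y = 85.00 kN.
ΣM about O: M_O − 20·2.2 + 259.4 + 191.7 − 65·5.3 = 0 → M_O = -62.60 kN·m.

O_x = 0, O_y = 85.00 kN, M_O = -62.60 kN·m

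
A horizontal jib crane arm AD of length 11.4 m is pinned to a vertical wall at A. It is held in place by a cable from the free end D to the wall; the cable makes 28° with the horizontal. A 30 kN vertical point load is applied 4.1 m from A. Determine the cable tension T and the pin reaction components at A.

T = 22.98 kN, A_x = 20.29 kN, A_y = 19.21 kN

ΣM about A: T·sin28°·11.4 − 30·4.1 = 0 → T = 123/(11.4·0.469472) = 22.9821 ≈ 22.98 kN.
ΣF_x = 0: A_x − T·cos28° = 0 → A_x = 22.9821 × 0.882948 = 20.29 kN.
ΣF_y = 0: A_y + T·sin28° − 30 = 0 → A_y = 30 − 22.9821 × 0.469472 = 19.21 kN.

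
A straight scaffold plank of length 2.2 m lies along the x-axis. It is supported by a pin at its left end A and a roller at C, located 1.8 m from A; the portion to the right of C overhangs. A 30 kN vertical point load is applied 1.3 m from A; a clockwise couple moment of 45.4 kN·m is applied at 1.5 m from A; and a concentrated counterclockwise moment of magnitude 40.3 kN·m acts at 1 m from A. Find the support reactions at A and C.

Moments about A: C_y·1.8 − 30·1.3 − 45.4 + 40.3 = 0 → C_y = 44.1/1.8 = 24.50 kN.
ΣF_y = 0: A_y + 24.5 − 30 = 0 → A_y = 5.500 kN.
ΣF_x = 0: no horizontal applied forces, so A_x = 0.

A_x = 0, A_y = 5.500 kN, C_y = 24.50 kN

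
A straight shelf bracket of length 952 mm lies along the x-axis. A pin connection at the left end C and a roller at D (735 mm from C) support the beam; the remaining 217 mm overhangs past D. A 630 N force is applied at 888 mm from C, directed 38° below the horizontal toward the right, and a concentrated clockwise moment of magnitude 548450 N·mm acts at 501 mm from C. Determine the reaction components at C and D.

C_x = -496.4 N, C_y = -826.9 N, D_y = 1215 N

ΣM about C: D_y·735 − 630·sin38°·888 − 548450 = 0 → D_y = 892876/735 = 1214.8 ≈ 1215 N.
ΣF_y = 0: C_y + 1214.8 − 630·sin38° = 0 → C_y = -826.9 N.
ΣF_x = 0: C_x + 630·cos38° = 0 → C_x = -496.4 N.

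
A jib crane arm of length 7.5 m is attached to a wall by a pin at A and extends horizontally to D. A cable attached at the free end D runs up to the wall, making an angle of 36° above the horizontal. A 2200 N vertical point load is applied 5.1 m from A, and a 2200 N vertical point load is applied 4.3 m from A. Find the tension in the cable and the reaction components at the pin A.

ΣM about A: T·sin36°·7.5 − 2200·5.1 − 2200·4.3 = 0 → T = 20680/(7.5·0.587785) = 4691.06 ≈ 4691 N.
ΣF_x = 0: A_x − T·cos36° = 0 → A_x = 4691.06 × 0.809017 = 3795 N.
ΣF_y = 0: A_y + T·sin36° − 2200 − 2200 = 0 → A_y = 4400 − 4691.06 × 0.587785 = 1643 N.

T = 4691 N, A_x = 3795 N, A_y = 1643 N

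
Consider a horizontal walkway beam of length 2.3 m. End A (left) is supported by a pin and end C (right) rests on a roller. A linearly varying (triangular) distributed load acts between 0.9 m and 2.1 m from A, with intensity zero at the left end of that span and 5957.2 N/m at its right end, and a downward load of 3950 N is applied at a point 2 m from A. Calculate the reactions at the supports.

A_x = 0, A_y = 1448 N, C_y = 6077 N

Resultant of the triangular load: ½ × 5957.2 × 1.2 = 3574.32 N, acting at 1.7 m from A (one-third of the span from the peak).
ΣM about A: C_y·2.3 − (½·5957.2·1.2)·1.7 − 3950·2 = 0 → C_y = 13976.344/2.3 = 6076.67 ≈ 6077 N.
ΣF_y = 0: A_y + 6076.67 − ½·5957.2·1.2 − 3950 = 0 → A_y = 1448 N.
ΣF_x = 0: no horizontal applied forces, so A_x = 0.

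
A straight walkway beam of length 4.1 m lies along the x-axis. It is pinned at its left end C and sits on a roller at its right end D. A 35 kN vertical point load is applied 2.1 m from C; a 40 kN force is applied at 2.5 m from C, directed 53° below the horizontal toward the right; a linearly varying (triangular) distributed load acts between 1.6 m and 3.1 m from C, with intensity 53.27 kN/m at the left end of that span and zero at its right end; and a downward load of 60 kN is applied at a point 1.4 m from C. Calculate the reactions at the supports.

C_x = -24.07 kN, C_y = 88.54 kN, D_y = 78.36 kN

Resultant of the triangular load: ½ × 53.27 × 1.5 = 39.9525 kN, acting at 2.1 m from C (one-third of the span from the peak).
Taking moments about C: D_y·4.1 − 35·2.1 − 40·sin53°·2.5 − (½·53.27·1.5)·2.1 − 60·1.4 = 0 → D_y = 321.264/4.1 = 78.3571 ≈ 78.36 kN.
ΣF_y = 0: C_y + 78.3571 − 35 − 40·sin53° − ½·53.27·1.5 − 60 = 0 → C_y = 88.54 kN.
ΣF_x = 0: C_x + 40·cos53° = 0 → C_x = -24.07 kN.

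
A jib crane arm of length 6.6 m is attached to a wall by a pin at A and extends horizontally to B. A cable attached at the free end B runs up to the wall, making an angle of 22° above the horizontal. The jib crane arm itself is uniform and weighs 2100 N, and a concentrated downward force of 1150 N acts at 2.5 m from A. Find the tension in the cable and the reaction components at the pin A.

ΣM about A: T·sin22°·6.6 − 2100·3.3 − 1150·2.5 = 0 → T = 9805/(6.6·0.374607) = 3965.77 ≈ 3966 N.
ΣF_x = 0: A_x − T·cos22° = 0 → A_x = 3965.77 × 0.927184 = 3677 N.
ΣF_y = 0: A_y + T·sin22° − 2100 − 1150 = 0 → A_y = 3250 − 3965.77 × 0.374607 = 1764 N.

T = 3966 N, A_x = 3677 N, A_y = 1764 N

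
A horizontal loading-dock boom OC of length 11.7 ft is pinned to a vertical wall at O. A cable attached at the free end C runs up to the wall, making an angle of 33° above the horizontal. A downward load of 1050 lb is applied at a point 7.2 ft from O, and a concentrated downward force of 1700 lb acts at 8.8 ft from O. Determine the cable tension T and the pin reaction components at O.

ΣM about O: T·sin33°·11.7 − 1050·7.2 − 1700·8.8 = 0 → T = 22520/(11.7·0.544639) = 3534.06 ≈ 3534 lb.
ΣF_x = 0: O_x − T·cos33° = 0 → O_x = 3534.06 × 0.838671 = 2964 lb.
ΣF_y = 0: O_y + T·sin33° − 1050 − 1700 = 0 → O_y = 2750 − 3534.06 × 0.544639 = 825.2 lb.

T = 3534 lb, O_x = 2964 lb, O_y = 825.2 lb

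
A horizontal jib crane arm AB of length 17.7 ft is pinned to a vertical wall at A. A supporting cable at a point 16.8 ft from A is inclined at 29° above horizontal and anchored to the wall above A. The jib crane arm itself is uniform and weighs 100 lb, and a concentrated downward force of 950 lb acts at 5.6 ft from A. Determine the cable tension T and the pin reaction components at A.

ΣM about A: T·sin29°·16.8 − 100·8.85 − 950·5.6 = 0 → T = 6205/(16.8·0.48481) = 761.835 ≈ 761.8 lb.
ΣF_x = 0: A_x − T·cos29° = 0 → A_x = 761.835 × 0.87462 = 666.3 lb.
ΣF_y = 0: A_y + T·sin29° − 100 − 950 = 0 → A_y = 1050 − 761.835 × 0.48481 = 680.7 lb.

T = 761.8 lb, A_x = 666.3 lb, A_y = 680.7 lb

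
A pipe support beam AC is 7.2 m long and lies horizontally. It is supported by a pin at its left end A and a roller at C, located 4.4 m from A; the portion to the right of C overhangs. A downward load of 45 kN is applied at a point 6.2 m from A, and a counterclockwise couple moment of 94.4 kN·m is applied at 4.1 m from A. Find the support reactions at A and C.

A_x = 0, A_y = 3.045 kN, C_y = 41.95 kN

Taking moments about A: C_y·4.4 − 45·6.2 + 94.4 = 0 → C_y = 184.6/4.4 = 41.9545 ≈ 41.95 kN.
ΣF_y = 0: A_y + 41.9545 − 45 = 0 → A_y = 3.045 kN.
ΣF_x = 0: no horizontal applied forces, so A_x = 0.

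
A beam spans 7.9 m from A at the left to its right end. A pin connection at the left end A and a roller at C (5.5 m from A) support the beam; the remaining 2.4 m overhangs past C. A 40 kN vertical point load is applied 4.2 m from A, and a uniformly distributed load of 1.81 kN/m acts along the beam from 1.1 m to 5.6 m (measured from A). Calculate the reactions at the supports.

Resultant of the distributed load: 1.81 × 4.5 = 8.145 kN at 3.35 m from A.
Moments about A: C_y·5.5 − 40·4.2 − (1.81·4.5)·3.35 = 0 → C_y = 195.28575/5.5 = 35.5065 ≈ 35.51 kN.
ΣF_y = 0: A_y + 35.5065 − 40 − 1.81·4.5 = 0 → A_y = 12.64 kN.
ΣF_x = 0: no horizontal applied forces, so A_x = 0.

A_x = 0, A_y = 12.64 kN, C_y = 35.51 kN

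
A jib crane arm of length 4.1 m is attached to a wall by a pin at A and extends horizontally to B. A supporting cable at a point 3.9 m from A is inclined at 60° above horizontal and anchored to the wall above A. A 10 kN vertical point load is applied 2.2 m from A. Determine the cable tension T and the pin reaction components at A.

T = 6.514 kN, A_x = 3.257 kN, A_y = 4.359 kN

ΣM about A: T·sin60°·3.9 − 10·2.2 = 0 → T = 22/(3.9·0.866025) = 6.5137 ≈ 6.514 kN.
ΣF_x = 0: A_x − T·cos60° = 0 → A_x = 6.5137 × 0.5 = 3.257 kN.
ΣF_y = 0: A_y + T·sin60° − 10 = 0 → A_y = 10 − 6.5137 × 0.866025 = 4.359 kN.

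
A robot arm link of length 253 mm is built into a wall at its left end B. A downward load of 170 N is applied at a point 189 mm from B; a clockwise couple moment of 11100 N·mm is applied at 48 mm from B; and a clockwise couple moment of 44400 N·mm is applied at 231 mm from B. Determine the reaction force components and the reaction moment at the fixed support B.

B_x = 0, B_y = 170.0 N, M_B = 87630 N·mm

ΣF_x = 0: B_x = 0.
ΣF_y = 0: B_y − 170 = 0 → B_y = 170.0 N.
ΣM about B: M_B − 170·189 − 11100 − 44400 = 0 → M_B = 87630 N·mm.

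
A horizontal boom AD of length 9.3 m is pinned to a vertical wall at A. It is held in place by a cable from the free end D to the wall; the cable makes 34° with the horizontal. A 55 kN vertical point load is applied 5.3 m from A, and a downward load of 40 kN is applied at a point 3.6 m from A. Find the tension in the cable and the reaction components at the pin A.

ΣM about A: T·sin34°·9.3 − 55·5.3 − 40·3.6 = 0 → T = 435.5/(9.3·0.559193) = 83.742 ≈ 83.74 kN.
ΣF_x = 0: A_x − T·cos34° = 0 → A_x = 83.742 × 0.829038 = 69.43 kN.
ΣF_y = 0: A_y + T·sin34° − 55 − 40 = 0 → A_y = 95 − 83.742 × 0.559193 = 48.17 kN.

T = 83.74 kN, A_x = 69.43 kN, A_y = 48.17 kN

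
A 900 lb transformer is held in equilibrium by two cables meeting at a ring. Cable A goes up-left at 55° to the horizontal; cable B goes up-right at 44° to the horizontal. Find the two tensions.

T_A = 655.5 lb, T_B = 522.7 lb

ΣF_x = 0: −T_A·cos55° + T_B·cos44° = 0 → T_B = 0.797365·T_A.
ΣF_y = 0: T_A·sin55° + T_B·sin44° = 900.
Substitute: T_A·(0.819152 + 0.797365·0.694658) = 900 → T_A = 655.476 ≈ 655.5 lb.
Then T_B = 0.797365 × 655.476 = 522.7 lb.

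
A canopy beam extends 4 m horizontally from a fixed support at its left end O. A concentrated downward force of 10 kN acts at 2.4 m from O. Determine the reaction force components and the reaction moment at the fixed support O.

ΣF_x = 0: O_x = 0.
ΣF_y = 0: O_y − 10 = 0 → O_y = 10.00 kN.
ΣM about O: M_O − 10·2.4 = 0 → M_O = 24.00 kN·m.

O_x = 0, O_y = 10.00 kN, M_O = 24.00 kN·m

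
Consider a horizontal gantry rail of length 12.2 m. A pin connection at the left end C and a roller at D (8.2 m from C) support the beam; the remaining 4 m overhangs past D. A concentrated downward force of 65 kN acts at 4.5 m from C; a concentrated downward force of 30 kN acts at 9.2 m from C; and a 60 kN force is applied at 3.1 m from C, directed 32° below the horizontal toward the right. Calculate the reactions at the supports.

ΣM about C: D_y·8.2 − 65·4.5 − 30·9.2 − 60·sin32°·3.1 = 0 → D_y = 667.065/8.2 = 81.3494 ≈ 81.35 kN.
ΣF_y = 0: C_y + 81.3494 − 65 − 30 − 60·sin32° = 0 → C_y = 45.45 kN.
ΣF_x = 0: C_x + 60·cos32° = 0 → C_x = -50.88 kN.

C_x = -50.88 kN, C_y = 45.45 kN, D_y = 81.35 kN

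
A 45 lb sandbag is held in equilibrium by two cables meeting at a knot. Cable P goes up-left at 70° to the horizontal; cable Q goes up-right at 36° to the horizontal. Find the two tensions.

T_P = 37.87 lb, T_Q = 16.01 lb

ΣF_x = 0: −T_P·cos70° + T_Q·cos36° = 0 → T_Q = 0.42276·T_P.
ΣF_y = 0: T_P·sin70° + T_Q·sin36° = 45.
Substitute: T_P·(0.939693 + 0.42276·0.587785) = 45 → T_P = 37.8729 ≈ 37.87 lb.
Then T_Q = 0.42276 × 37.8729 = 16.01 lb.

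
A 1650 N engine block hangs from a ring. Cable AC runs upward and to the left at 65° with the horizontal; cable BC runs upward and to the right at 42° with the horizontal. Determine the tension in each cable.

T_AC = 1282 N, T_BC = 729.2 N

ΣF_x = 0: −T_AC·cos65° + T_BC·cos42° = 0 → T_BC = 0.568689·T_AC.
ΣF_y = 0: T_AC·sin65° + T_BC·sin42° = 1650.
Substitute: T_AC·(0.906308 + 0.568689·0.669131) = 1650 → T_AC = 1282.22 ≈ 1282 N.
Then T_BC = 0.568689 × 1282.22 = 729.2 N.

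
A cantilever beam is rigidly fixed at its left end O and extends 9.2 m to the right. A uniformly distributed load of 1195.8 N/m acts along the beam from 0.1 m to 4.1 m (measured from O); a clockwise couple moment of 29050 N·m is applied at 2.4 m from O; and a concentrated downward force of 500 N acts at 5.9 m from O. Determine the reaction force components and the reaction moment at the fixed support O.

Resultant of the distributed load: 1195.8 × 4 = 4783.2 N at 2.1 m from O.
ΣF_x = 0: O_x = 0.
ΣF_y = 0: O_y − 1195.8·4 − 500 = 0 → O_y = 5283 N.
ΣM about O: M_O − (1195.8·4)·2.1 − 29050 − 500·5.9 = 0 → M_O = 42040 N·m.

O_x = 0, O_y = 5283 N, M_O = 42040 N·m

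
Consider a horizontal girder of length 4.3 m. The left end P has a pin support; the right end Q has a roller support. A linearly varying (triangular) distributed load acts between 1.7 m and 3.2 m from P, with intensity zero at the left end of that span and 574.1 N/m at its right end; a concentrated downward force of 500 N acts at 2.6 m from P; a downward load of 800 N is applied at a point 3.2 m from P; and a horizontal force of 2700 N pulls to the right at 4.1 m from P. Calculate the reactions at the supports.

Resultant of the triangular load: ½ × 574.1 × 1.5 = 430.575 N, acting at 2.7 m from P (one-third of the span from the peak).
Taking moments about P: Q_y·4.3 − (½·574.1·1.5)·2.7 − 500·2.6 − 800·3.2 = 0 → Q_y = 5022.5525/4.3 = 1168.04 ≈ 1168 N.
ΣF_y = 0: P_y + 1168.04 − ½·574.1·1.5 − 500 − 800 = 0 → P_y = 562.5 N.
ΣF_x = 0: P_x + 2700 = 0 → P_x = -2700 N.

P_x = -2700 N, P_y = 562.5 N, Q_y = 1168 N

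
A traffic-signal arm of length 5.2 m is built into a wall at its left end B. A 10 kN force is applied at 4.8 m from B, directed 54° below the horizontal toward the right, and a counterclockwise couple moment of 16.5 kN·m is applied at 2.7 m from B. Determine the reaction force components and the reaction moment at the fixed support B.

ΣF_x = 0: B_x + 10·cos54° = 0 → B_x = -5.878 kN.
ΣF_y = 0: B_y − 10·sin54° = 0 → B_y = 8.090 kN.
ΣM about B: M_B − 10·sin54°·4.8 + 16.5 = 0 → M_B = 22.33 kN·m.

B_x = -5.878 kN, B_y = 8.090 kN, M_B = 22.33 kN·m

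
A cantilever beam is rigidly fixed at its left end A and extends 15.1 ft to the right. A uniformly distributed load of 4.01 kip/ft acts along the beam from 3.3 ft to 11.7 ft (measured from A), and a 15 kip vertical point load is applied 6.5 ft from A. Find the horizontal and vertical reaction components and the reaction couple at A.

Resultant of the distributed load: 4.01 × 8.4 = 33.684 kip at 7.5 ft from A.
ΣF_x = 0: A_x = 0.
ΣF_y = 0: A_y − 4.01·8.4 − 15 = 0 → A_y = 48.68 kip.
ΣM about A: M_A − (4.01·8.4)·7.5 − 15·6.5 = 0 → M_A = 350.1 kip·ft.

A_x = 0, A_y = 48.68 kip, M_A = 350.1 kip·ft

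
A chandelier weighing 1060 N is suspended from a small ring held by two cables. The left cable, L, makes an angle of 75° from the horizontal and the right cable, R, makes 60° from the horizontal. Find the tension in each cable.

T_L = 749.5 N, T_R = 388.0 N

ΣF_x = 0: −T_L·cos75° + T_R·cos60° = 0 → T_R = 0.517638·T_L.
ΣF_y = 0: T_L·sin75° + T_R·sin60° = 1060.
Substitute: T_L·(0.965926 + 0.517638·0.866025) = 1060 → T_L = 749.533 ≈ 749.5 N.
Then T_R = 0.517638 × 749.533 = 388.0 N.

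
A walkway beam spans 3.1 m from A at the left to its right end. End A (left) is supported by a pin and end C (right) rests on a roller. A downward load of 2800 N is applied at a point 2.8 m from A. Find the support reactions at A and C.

A_x = 0, A_y = 271.0 N, C_y = 2529 N

Moments about A: C_y·3.1 − 2800·2.8 = 0 → C_y = 7840/3.1 = 2529.03 ≈ 2529 N.
ΣF_y = 0: A_y + 2529.03 − 2800 = 0 → A_y = 271.0 N.
ΣF_x = 0: no horizontal applied forces, so A_x = 0.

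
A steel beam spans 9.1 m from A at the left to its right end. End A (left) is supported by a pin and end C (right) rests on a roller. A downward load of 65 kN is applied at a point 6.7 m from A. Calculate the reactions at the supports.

A_x = 0, A_y = 17.14 kN, C_y = 47.86 kN

Moments about A: C_y·9.1 − 65·6.7 = 0 → C_y = 435.5/9.1 = 47.8571 ≈ 47.86 kN.
ΣF_y = 0: A_y + 47.8571 − 65 = 0 → A_y = 17.14 kN.
ΣF_x = 0: no horizontal applied forces, so A_x = 0.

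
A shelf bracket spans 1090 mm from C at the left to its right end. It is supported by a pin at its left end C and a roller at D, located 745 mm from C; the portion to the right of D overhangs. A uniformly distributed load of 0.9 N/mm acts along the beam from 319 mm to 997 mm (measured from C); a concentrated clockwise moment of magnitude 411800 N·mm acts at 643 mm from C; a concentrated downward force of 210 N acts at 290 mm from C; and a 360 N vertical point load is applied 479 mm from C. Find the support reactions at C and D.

Resultant of the distributed load: 0.9 × 678 = 610.2 N at 658 mm from C.
ΣM about C: D_y·745 − (0.9·678)·658 − 411800 − 210·290 − 360·479 = 0 → D_y = 1046651.6/745 = 1404.9 ≈ 1405 N.
ΣF_y = 0: C_y + 1404.9 − 0.9·678 − 210 − 360 = 0 → C_y = -224.7 N.
ΣF_x = 0: no horizontal applied forces, so C_x = 0.

C_x = 0, C_y = -224.7 N, D_y = 1405 N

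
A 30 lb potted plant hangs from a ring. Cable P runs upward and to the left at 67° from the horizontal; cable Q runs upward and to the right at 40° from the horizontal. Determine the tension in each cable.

T_P = 24.03 lb, T_Q = 12.26 lb

ΣF_x = 0: −T_P·cos67° + T_Q·cos40° = 0 → T_Q = 0.510063·T_P.
ΣF_y = 0: T_P·sin67° + T_Q·sin40° = 30.
Substitute: T_P·(0.920505 + 0.510063·0.642788) = 30 → T_P = 24.0314 ≈ 24.03 lb.
Then T_Q = 0.510063 × 24.0314 = 12.26 lb.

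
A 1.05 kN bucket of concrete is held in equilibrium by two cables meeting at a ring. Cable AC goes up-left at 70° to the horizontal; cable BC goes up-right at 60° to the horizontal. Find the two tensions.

T_AC = 0.6853 kN, T_BC = 0.4688 kN

ΣF_x = 0: −T_AC·cos70° + T_BC·cos60° = 0 → T_BC = 0.68404·T_AC.
ΣF_y = 0: T_AC·sin70° + T_BC·sin60° = 1.05.
Substitute: T_AC·(0.939693 + 0.68404·0.866025) = 1.05 → T_AC = 0.685339 ≈ 0.6853 kN.
Then T_BC = 0.68404 × 0.685339 = 0.4688 kN.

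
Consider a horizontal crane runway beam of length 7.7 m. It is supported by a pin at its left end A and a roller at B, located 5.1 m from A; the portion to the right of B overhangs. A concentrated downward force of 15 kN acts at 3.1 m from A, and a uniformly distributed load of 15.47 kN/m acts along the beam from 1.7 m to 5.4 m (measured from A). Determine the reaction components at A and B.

A_x = 0, A_y = 23.28 kN, B_y = 48.96 kN

Resultant of the distributed load: 15.47 × 3.7 = 57.239 kN at 3.55 m from A.
Moments about A: B_y·5.1 − 15·3.1 − (15.47·3.7)·3.55 = 0 → B_y = 249.69845/5.1 = 48.9605 ≈ 48.96 kN.
ΣF_y = 0: A_y + 48.9605 − 15 − 15.47·3.7 = 0 → A_y = 23.28 kN.
ΣF_x = 0: no horizontal applied forces, so A_x = 0.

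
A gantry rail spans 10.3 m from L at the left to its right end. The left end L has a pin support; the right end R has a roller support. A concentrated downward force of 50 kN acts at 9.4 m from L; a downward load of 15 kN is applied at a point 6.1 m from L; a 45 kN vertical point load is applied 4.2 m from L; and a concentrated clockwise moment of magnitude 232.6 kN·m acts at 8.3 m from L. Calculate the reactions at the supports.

ΣM about L: R_y·10.3 − 50·9.4 − 15·6.1 − 45·4.2 − 232.6 = 0 → R_y = 983.1/10.3 = 95.4466 ≈ 95.45 kN.
ΣF_y = 0: L_y + 95.4466 − 50 − 15 − 45 = 0 → L_y = 14.55 kN.
ΣF_x = 0: no horizontal applied forces, so L_x = 0.

L_x = 0, L_y = 14.55 kN, R_y = 95.45 kN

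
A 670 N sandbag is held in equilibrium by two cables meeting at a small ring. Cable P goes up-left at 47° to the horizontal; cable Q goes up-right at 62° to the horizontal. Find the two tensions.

ΣF_x = 0: −T_P·cos47° + T_Q·cos62° = 0 → T_Q = 1.45269·T_P.
ΣF_y = 0: T_P·sin47° + T_Q·sin62° = 670.
Substitute: T_P·(0.731354 + 1.45269·0.882948) = 670 → T_P = 332.671 ≈ 332.7 N.
Then T_Q = 1.45269 × 332.671 = 483.3 N.

T_P = 332.7 N, T_Q = 483.3 N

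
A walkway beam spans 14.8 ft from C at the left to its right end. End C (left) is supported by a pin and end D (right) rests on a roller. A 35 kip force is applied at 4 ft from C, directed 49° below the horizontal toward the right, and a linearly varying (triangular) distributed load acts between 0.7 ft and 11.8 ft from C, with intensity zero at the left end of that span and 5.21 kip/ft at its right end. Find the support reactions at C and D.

C_x = -22.96 kip, C_y = 32.37 kip, D_y = 22.96 kip

Resultant of the triangular load: ½ × 5.21 × 11.1 = 28.9155 kip, acting at 8.1 ft from C (one-third of the span from the peak).
ΣM about C: D_y·14.8 − 35·sin49°·4 − (½·5.21·11.1)·8.1 = 0 → D_y = 339.875/14.8 = 22.9645 ≈ 22.96 kip.
ΣF_y = 0: C_y + 22.9645 − 35·sin49° − ½·5.21·11.1 = 0 → C_y = 32.37 kip.
ΣF_x = 0: C_x + 35·cos49° = 0 → C_x = -22.96 kip.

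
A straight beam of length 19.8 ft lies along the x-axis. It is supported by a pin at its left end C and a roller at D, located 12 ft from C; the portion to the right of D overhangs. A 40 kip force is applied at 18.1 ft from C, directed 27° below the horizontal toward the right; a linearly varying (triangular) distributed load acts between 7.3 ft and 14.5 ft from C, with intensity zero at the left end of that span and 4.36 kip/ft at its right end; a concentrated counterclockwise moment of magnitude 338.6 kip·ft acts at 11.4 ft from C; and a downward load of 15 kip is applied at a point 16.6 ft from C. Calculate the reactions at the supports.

Resultant of the triangular load: ½ × 4.36 × 7.2 = 15.696 kip, acting at 12.1 ft from C (one-third of the span from the peak).
ΣM about C: D_y·12 − 40·sin27°·18.1 − (½·4.36·7.2)·12.1 + 338.6 − 15·16.6 = 0 → D_y = 429.011/12 = 35.7509 ≈ 35.75 kip.
ΣF_y = 0: C_y + 35.7509 − 40·sin27° − ½·4.36·7.2 − 15 = 0 → C_y = 13.10 kip.
ΣF_x = 0: C_x + 40·cos27° = 0 → C_x = -35.64 kip.

C_x = -35.64 kip, C_y = 13.10 kip, D_y = 35.75 kip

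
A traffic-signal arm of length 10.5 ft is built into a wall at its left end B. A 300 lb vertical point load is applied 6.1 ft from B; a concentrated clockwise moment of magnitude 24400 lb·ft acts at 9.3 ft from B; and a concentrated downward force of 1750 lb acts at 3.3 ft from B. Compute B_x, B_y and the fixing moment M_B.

B_x = 0, B_y = 2050 lb, M_B = 32000 lb·ft

ΣF_x = 0: B_x = 0.
ΣF_y = 0: B_y − 300 − 1750 = 0 → B_y = 2050 lb.
ΣM about B: M_B − 300·6.1 − 24400 − 1750·3.3 = 0 → M_B = 32000 lb·ft.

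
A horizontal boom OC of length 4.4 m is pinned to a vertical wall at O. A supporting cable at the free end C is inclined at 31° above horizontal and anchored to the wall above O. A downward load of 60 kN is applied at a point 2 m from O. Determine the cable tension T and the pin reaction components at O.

T = 52.95 kN, O_x = 45.39 kN, O_y = 32.73 kN

ΣM about O: T·sin31°·4.4 − 60·2 = 0 → T = 120/(4.4·0.515038) = 52.9528 ≈ 52.95 kN.
ΣF_x = 0: O_x − T·cos31° = 0 → O_x = 52.9528 × 0.857167 = 45.39 kN.
ΣF_y = 0: O_y + T·sin31° − 60 = 0 → O_y = 60 − 52.9528 × 0.515038 = 32.73 kN.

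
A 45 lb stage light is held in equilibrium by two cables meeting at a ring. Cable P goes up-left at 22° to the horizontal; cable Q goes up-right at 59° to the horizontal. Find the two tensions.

T_P = 23.47 lb, T_Q = 42.24 lb

ΣF_x = 0: −T_P·cos22° + T_Q·cos59° = 0 → T_Q = 1.80022·T_P.
ΣF_y = 0: T_P·sin22° + T_Q·sin59° = 45.
Substitute: T_P·(0.374607 + 1.80022·0.857167) = 45 → T_P = 23.4657 ≈ 23.47 lb.
Then T_Q = 1.80022 × 23.4657 = 42.24 lb.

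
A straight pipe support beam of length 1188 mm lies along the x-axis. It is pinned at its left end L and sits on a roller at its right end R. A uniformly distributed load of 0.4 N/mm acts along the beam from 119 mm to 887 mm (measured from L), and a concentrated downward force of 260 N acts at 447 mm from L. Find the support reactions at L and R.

L_x = 0, L_y = 339.3 N, R_y = 227.9 N

Resultant of the distributed load: 0.4 × 768 = 307.2 N at 503 mm from L.
ΣM about L: R_y·1188 − (0.4·768)·503 − 260·447 = 0 → R_y = 270741.6/1188 = 227.897 ≈ 227.9 N.
ΣF_y = 0: L_y + 227.897 − 0.4·768 − 260 = 0 → L_y = 339.3 N.
ΣF_x = 0: no horizontal applied forces, so L_x = 0.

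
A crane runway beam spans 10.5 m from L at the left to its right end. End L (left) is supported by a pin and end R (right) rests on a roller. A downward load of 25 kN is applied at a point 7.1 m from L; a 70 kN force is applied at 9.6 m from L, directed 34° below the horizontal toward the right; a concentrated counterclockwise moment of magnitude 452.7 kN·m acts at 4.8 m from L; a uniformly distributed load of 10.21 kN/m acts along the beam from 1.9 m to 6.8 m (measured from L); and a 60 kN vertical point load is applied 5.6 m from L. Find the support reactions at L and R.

L_x = -58.03 kN, L_y = 111.9 kN, R_y = 62.31 kN

Resultant of the distributed load: 10.21 × 4.9 = 50.029 kN at 4.35 m from L.
Taking moments about L: R_y·10.5 − 25·7.1 − 70·sin34°·9.6 + 452.7 − (10.21·4.9)·4.35 − 60·5.6 = 0 → R_y = 654.204/10.5 = 62.3051 ≈ 62.31 kN.
ΣF_y = 0: L_y + 62.3051 − 25 − 70·sin34° − 10.21·4.9 − 60 = 0 → L_y = 111.9 kN.
ΣF_x = 0: L_x + 70·cos34° = 0 → L_x = -58.03 kN.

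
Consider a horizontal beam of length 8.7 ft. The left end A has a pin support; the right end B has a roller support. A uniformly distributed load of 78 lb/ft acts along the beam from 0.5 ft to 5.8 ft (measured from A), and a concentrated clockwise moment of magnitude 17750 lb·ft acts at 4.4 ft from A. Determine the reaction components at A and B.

A_x = 0, A_y = -1777 lb, B_y = 2190 lb

Resultant of the distributed load: 78 × 5.3 = 413.4 lb at 3.15 ft from A.
Moments about A: B_y·8.7 − (78·5.3)·3.15 − 17750 = 0 → B_y = 19052.21/8.7 = 2189.91 ≈ 2190 lb.
ΣF_y = 0: A_y + 2189.91 − 78·5.3 = 0 → A_y = -1777 lb.
ΣF_x = 0: no horizontal applied forces, so A_x = 0.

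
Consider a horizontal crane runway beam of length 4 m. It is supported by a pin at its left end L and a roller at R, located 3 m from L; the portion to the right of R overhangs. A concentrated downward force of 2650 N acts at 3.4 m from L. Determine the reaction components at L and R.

Taking moments about L: R_y·3 − 2650·3.4 = 0 → R_y = 9010/3 = 3003.33 ≈ 3003 N.
ΣF_y = 0: L_y + 3003.33 − 2650 = 0 → L_y = -353.3 N.
ΣF_x = 0: no horizontal applied forces, so L_x = 0.

L_x = 0, L_y = -353.3 N, R_y = 3003 N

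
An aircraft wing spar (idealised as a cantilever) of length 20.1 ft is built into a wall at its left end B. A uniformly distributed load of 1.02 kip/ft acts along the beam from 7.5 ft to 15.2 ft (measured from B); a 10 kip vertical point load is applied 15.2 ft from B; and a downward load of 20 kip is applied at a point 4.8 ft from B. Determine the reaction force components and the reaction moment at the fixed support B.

Resultant of the distributed load: 1.02 × 7.7 = 7.854 kip at 11.35 ft from B.
ΣF_x = 0: B_x = 0.
ΣF_y = 0: B_y − 1.02·7.7 − 10 − 20 = 0 → B_y = 37.85 kip.
ΣM about B: M_B − (1.02·7.7)·11.35 − 10·15.2 − 20·4.8 = 0 → M_B = 337.1 kip·ft.

B_x = 0, B_y = 37.85 kip, M_B = 337.1 kip·ft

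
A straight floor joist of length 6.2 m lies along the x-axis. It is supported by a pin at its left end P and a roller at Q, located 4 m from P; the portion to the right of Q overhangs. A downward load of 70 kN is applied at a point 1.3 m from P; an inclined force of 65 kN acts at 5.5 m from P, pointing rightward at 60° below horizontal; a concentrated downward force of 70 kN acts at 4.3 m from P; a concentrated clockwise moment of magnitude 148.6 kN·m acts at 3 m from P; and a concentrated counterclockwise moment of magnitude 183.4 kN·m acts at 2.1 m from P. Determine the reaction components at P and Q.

Taking moments about P: Q_y·4 − 70·1.3 − 65·sin60°·5.5 − 70·4.3 − 148.6 + 183.4 = 0 → Q_y = 666.804/4 = 166.701 ≈ 166.7 kN.
ΣF_y = 0: P_y + 166.701 − 70 − 65·sin60° − 70 = 0 → P_y = 29.59 kN.
ΣF_x = 0: P_x + 65·cos60° = 0 → P_x = -32.50 kN.

P_x = -32.50 kN, P_y = 29.59 kN, Q_y = 166.7 kN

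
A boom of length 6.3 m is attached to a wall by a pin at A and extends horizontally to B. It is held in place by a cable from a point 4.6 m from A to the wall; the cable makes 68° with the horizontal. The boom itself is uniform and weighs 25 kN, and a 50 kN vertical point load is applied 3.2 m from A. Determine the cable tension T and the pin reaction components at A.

T = 55.98 kN, A_x = 20.97 kN, A_y = 23.10 kN

ΣM about A: T·sin68°·4.6 − 25·3.15 − 50·3.2 = 0 → T = 238.75/(4.6·0.927184) = 55.9783 ≈ 55.98 kN.
ΣF_x = 0: A_x − T·cos68° = 0 → A_x = 55.9783 × 0.374607 = 20.97 kN.
ΣF_y = 0: A_y + T·sin68° − 25 − 50 = 0 → A_y = 75 − 55.9783 × 0.927184 = 23.10 kN.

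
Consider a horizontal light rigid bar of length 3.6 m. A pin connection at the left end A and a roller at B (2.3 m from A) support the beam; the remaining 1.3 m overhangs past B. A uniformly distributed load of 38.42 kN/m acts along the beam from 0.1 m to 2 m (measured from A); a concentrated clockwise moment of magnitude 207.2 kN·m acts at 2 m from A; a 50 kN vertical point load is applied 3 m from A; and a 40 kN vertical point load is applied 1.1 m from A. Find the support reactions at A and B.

Resultant of the distributed load: 38.42 × 1.9 = 72.998 kN at 1.05 m from A.
Taking moments about A: B_y·2.3 − (38.42·1.9)·1.05 − 207.2 − 50·3 − 40·1.1 = 0 → B_y = 477.8479/2.3 = 207.76 ≈ 207.8 kN.
ΣF_y = 0: A_y + 207.76 − 38.42·1.9 − 50 − 40 = 0 → A_y = -44.76 kN.
ΣF_x = 0: no horizontal applied forces, so A_x = 0.

A_x = 0, A_y = -44.76 kN, B_y = 207.8 kN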